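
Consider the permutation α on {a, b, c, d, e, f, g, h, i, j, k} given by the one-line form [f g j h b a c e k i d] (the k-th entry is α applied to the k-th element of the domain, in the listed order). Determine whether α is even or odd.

odd

In disjoint-cycle form the cycle lengths are 9, 2.
A cycle of length ℓ contributes ℓ−1 transpositions, so α is a product of 8 + 1 = 9 transpositions — odd.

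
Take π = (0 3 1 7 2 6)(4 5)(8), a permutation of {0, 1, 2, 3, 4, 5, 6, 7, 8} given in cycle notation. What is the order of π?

6

The cycle type of π is (6, 2, 1).
The order is lcm(6, 2) = 6.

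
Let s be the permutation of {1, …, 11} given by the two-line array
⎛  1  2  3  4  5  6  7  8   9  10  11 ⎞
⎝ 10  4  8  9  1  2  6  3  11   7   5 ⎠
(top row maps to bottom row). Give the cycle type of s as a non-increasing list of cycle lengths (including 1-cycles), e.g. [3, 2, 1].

[9, 2]

The disjoint cycles are (1 10 7 6 2 4 9 11 5)(3 8), with lengths 9, 2 in non-increasing order.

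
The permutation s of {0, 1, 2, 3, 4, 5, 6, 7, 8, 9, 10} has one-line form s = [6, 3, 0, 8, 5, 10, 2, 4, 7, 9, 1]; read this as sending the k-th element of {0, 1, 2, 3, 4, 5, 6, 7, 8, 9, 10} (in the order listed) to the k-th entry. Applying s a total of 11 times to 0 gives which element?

Tracing 0 → 6 → … returns to 0 after 3 steps, so 0 lies in a 3-cycle (0 6 2).
Since the cycle has length 3, s^11 acts on it the same as s^2 (11 mod 3 = 2).
Stepping 2 places around the cycle: 0 → 6 → 2.

2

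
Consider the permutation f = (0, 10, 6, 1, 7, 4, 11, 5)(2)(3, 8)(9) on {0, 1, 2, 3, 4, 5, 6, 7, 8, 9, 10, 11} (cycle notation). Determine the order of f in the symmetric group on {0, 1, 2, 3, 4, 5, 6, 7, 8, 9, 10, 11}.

8

The disjoint cycles have lengths 8, 2, 1, 1.
The order is lcm(8, 2) = 8.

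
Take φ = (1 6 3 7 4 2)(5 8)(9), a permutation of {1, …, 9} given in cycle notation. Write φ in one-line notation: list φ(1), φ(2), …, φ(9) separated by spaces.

6 1 7 2 8 3 4 5 9

Reading each image from the cycles: 1→6, 2→1, 3→7, 4→2, 5→8, 6→3, 7→4, 8→5, 9→9.
Listing these in domain order gives 6 1 7 2 8 3 4 5 9.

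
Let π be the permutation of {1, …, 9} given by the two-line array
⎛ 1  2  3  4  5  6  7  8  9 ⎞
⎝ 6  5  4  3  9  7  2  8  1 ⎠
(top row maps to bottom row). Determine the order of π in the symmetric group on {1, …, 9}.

Decomposing into disjoint cycles gives cycle lengths 6, 2, 1.
Since disjoint cycles commute, ord(π) = lcm(6, 2) = 6.

6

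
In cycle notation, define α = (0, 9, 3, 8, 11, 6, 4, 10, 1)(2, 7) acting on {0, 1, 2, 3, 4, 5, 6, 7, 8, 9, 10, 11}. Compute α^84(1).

3

1 lies in the 9-cycle (0, 9, 3, 8, 11, 6, 4, 10, 1).
Powers repeat with period 9 on this cycle, and 84 mod 9 = 3, so α^84(1) = α^3(1).
Stepping 3 places around the cycle: 1 → 0 → 9 → 3.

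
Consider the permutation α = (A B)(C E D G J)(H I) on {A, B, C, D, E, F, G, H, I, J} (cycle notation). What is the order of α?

10

The cycle type of α is (5, 2, 2, 1).
Since disjoint cycles commute, ord(α) = lcm(5, 2, 2) = 10.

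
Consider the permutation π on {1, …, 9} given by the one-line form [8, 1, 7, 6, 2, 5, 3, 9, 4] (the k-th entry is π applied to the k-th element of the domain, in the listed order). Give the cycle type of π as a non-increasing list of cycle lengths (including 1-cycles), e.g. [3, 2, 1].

[7, 2]

The disjoint cycles are (1, 8, 9, 4, 6, 5, 2)(3, 7), with lengths 7, 2 in non-increasing order.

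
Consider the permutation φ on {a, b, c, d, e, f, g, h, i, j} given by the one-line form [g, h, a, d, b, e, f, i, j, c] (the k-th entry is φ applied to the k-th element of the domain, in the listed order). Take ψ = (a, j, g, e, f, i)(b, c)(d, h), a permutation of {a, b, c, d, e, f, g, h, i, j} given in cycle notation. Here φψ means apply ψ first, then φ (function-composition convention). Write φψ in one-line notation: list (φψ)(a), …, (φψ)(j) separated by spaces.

c a h i e j b d g f

(φψ)(x) = φ(ψ(x)). Computing each image: φ(ψ(a)) = φ(j) = c, φ(ψ(b)) = φ(c) = a, φ(ψ(c)) = φ(b) = h, φ(ψ(d)) = φ(h) = i, φ(ψ(e)) = φ(f) = e, φ(ψ(f)) = φ(i) = j, φ(ψ(g)) = φ(e) = b, φ(ψ(h)) = φ(d) = d, φ(ψ(i)) = φ(a) = g, φ(ψ(j)) = φ(g) = f.
Hence φψ = [c a h i e j b d g f].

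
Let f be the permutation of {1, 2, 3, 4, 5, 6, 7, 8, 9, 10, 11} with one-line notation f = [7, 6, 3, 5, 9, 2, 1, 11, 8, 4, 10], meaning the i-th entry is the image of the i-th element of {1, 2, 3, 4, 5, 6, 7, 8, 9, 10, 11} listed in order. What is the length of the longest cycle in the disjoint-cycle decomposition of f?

Decomposing into disjoint cycles gives (1, 7)(2, 6)(4, 5, 9, 8, 11, 10); the longest has length 6.

6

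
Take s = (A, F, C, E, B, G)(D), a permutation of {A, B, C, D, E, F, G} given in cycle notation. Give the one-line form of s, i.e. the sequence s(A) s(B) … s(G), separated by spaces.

Each element maps to the next entry in its cycle (wrapping to the front): A↦F, B↦G, C↦E, D↦D, E↦B, F↦C, G↦A.
Listing these in domain order gives F G E D B C A.

F G E D B C A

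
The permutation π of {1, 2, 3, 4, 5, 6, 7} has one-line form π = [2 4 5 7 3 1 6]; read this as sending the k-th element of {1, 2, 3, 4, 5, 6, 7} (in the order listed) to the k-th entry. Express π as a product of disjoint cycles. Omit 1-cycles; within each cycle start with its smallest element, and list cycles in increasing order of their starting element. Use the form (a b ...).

(1 2 4 7 6)(3 5)

Iterating π from 1 gives 1 → 2 → 4 → 7 → 6 → 1; that is the 5-cycle (1 2 4 7 6).
Continuing from each remaining unvisited element yields (1 2 4 7 6)(3 5).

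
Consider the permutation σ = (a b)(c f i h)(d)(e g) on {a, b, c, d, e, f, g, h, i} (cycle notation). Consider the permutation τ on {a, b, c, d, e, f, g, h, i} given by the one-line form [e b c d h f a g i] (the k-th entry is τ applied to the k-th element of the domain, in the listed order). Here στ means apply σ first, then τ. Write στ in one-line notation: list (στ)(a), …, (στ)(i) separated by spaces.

For each element, apply σ then τ: a → b → b; b → a → e; c → f → f; d → d → d; e → g → a; f → i → i; g → e → h; h → c → c; i → h → g.
So στ in one-line form is b e f d a i h c g.

b e f d a i h c g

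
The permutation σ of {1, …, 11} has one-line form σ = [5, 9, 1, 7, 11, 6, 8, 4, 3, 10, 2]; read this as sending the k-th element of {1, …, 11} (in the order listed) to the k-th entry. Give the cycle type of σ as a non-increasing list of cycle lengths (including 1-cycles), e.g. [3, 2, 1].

The disjoint cycles are (1, 5, 11, 2, 9, 3)(4, 7, 8)(6)(10), with lengths 6, 3, 1, 1 in non-increasing order.

[6, 3, 1, 1]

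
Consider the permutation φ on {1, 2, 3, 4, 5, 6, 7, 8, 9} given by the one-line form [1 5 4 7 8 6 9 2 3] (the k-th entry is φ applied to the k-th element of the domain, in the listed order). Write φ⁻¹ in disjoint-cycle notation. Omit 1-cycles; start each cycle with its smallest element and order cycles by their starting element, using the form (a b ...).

(2 8 5)(3 9 7 4)

The cycle decomposition of φ is (2 5 8)(3 4 7 9).
The inverse reverses every cycle; in canonical form, φ⁻¹ = (2 8 5)(3 9 7 4).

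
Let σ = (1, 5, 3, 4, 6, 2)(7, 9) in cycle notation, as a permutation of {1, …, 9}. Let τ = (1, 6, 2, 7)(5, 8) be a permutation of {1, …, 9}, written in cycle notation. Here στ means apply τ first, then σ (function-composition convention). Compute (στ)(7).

(στ)(7) = σ(τ(7)). τ(7) = 1, then σ(1) = 5. So (στ)(7) = 5.

5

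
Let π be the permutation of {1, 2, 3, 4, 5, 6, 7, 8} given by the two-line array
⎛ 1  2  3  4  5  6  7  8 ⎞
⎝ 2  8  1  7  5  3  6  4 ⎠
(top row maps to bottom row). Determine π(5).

The entry below 5 in the array is 5, so π(5) = 5.

5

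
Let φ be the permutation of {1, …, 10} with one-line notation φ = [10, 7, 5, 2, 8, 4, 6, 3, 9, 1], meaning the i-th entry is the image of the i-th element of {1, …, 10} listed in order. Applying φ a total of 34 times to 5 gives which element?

8

Tracing 5 → 8 → … returns to 5 after 3 steps, so 5 lies in a 3-cycle (3, 5, 8).
Since the cycle has length 3, φ^34 acts on it the same as φ^1 (34 mod 3 = 1).
Stepping 1 place around the cycle: 5 → 8.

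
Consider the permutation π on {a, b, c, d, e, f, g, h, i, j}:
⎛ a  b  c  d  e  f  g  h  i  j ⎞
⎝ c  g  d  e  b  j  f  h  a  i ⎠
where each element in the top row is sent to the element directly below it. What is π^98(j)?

Tracing j → i → … returns to j after 9 steps, so j lies in a 9-cycle (a c d e b g f j i).
Since the cycle has length 9, π^98 acts on it the same as π^8 (98 mod 9 = 8).
Advancing 8 steps from j: j → i → a → c → d → e → b → g → f.

f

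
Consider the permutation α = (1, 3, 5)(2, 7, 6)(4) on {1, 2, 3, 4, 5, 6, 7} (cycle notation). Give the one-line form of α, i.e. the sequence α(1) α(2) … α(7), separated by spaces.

Image by image: 1↦3, 2↦7, 3↦5, 4↦4, 5↦1, 6↦2, 7↦6.
So the one-line form is 3 7 5 4 1 2 6.

3 7 5 4 1 2 6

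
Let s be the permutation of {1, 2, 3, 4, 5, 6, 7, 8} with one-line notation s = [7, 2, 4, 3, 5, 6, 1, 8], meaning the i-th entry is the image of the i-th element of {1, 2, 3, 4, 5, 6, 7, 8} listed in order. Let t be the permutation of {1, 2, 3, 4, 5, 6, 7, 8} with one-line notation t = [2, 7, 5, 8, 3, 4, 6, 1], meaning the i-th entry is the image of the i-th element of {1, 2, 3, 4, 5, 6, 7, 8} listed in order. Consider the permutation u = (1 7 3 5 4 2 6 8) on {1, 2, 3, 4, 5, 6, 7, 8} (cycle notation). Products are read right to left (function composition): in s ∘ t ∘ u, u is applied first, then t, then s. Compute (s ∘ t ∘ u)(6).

7

Apply the permutations in order: u(6) = 8, then t(8) = 1, then s(1) = 7. So (s ∘ t ∘ u)(6) = 7.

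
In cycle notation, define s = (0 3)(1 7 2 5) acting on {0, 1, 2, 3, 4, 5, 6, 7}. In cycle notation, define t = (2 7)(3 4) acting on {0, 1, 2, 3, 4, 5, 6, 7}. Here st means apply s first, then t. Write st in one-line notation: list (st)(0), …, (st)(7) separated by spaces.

4 2 5 0 3 1 6 7

For each element, apply s then t: 0 → 3 → 4; 1 → 7 → 2; 2 → 5 → 5; 3 → 0 → 0; 4 → 4 → 3; 5 → 1 → 1; 6 → 6 → 6; 7 → 2 → 7.
So st in one-line form is 4 2 5 0 3 1 6 7.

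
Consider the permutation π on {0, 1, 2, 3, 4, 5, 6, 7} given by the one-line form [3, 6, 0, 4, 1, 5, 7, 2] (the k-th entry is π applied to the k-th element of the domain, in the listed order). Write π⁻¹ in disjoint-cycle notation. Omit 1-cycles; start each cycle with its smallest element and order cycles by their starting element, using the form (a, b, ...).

(0, 2, 7, 6, 1, 4, 3)

First write π in disjoint cycles: (0, 3, 4, 1, 6, 7, 2).
Reversing each cycle (and rotating so the smallest element leads) gives π⁻¹ = (0, 2, 7, 6, 1, 4, 3).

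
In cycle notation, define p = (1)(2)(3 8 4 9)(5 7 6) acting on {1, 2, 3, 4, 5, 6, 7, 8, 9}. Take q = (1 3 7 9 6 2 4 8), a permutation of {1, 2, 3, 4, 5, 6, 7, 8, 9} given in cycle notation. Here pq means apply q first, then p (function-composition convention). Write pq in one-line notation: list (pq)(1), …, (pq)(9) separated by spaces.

Chase each element through q then p: 1 → 3 → 8; 2 → 4 → 9; 3 → 7 → 6; 4 → 8 → 4; 5 → 5 → 7; 6 → 2 → 2; 7 → 9 → 3; 8 → 1 → 1; 9 → 6 → 5.
So pq in one-line form is 8 9 6 4 7 2 3 1 5.

8 9 6 4 7 2 3 1 5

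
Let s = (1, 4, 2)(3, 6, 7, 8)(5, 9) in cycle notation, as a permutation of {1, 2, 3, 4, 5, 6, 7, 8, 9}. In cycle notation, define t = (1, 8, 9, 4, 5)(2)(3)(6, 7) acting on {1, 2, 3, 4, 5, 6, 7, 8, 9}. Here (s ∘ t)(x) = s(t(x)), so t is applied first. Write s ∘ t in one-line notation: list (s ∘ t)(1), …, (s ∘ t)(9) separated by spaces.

3 1 6 9 4 8 7 5 2

Chase each element through t then s: 1 → 8 → 3; 2 → 2 → 1; 3 → 3 → 6; 4 → 5 → 9; 5 → 1 → 4; 6 → 7 → 8; 7 → 6 → 7; 8 → 9 → 5; 9 → 4 → 2.
So s ∘ t in one-line form is 3 1 6 9 4 8 7 5 2.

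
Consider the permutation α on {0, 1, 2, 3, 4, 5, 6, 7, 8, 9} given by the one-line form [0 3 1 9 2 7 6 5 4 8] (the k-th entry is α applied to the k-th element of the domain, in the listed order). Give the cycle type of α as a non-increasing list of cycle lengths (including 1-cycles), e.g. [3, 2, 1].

[6, 2, 1, 1]

The disjoint cycles are (0)(1, 3, 9, 8, 4, 2)(5, 7)(6), with lengths 6, 2, 1, 1 in non-increasing order.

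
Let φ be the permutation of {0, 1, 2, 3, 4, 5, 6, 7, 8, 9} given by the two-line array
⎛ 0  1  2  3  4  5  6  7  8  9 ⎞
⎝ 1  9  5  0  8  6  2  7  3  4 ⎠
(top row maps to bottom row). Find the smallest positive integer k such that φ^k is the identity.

6

The disjoint-cycle form of φ has cycle lengths 6, 3, 1.
The order is lcm(6, 3) = 6.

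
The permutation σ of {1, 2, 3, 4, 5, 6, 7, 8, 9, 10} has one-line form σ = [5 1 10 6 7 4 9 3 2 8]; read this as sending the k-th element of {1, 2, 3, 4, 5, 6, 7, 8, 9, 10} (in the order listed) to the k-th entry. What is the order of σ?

30

Writing σ as disjoint cycles, the cycle lengths are 5, 3, 2.
The order is lcm(5, 3, 2) = 30.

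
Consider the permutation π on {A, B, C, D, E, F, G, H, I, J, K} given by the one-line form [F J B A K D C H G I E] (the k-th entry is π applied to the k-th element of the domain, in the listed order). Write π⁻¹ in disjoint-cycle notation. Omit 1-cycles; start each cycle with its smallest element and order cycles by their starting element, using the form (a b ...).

(A D F)(B C G I J)(E K)

The cycle decomposition of π is (A F D)(B J I G C)(E K).
The inverse reverses every cycle; in canonical form, π⁻¹ = (A D F)(B C G I J)(E K).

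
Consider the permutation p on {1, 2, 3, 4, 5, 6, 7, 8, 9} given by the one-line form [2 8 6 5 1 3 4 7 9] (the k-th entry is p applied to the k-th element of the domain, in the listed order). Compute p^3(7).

Tracing 7 → 4 → … returns to 7 after 6 steps, so 7 lies in a 6-cycle (1, 2, 8, 7, 4, 5).
Stepping 3 places around the cycle: 7 → 4 → 5 → 1.

1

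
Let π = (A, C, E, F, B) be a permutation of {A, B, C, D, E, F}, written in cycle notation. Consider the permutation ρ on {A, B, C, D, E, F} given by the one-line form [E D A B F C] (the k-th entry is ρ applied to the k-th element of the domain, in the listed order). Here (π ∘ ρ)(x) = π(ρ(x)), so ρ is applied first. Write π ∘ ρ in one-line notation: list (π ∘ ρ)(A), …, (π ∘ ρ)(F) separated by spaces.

For each element, apply ρ then π: A → E → F; B → D → D; C → A → C; D → B → A; E → F → B; F → C → E.
Collecting the images, π ∘ ρ = [F D C A B E].

F D C A B E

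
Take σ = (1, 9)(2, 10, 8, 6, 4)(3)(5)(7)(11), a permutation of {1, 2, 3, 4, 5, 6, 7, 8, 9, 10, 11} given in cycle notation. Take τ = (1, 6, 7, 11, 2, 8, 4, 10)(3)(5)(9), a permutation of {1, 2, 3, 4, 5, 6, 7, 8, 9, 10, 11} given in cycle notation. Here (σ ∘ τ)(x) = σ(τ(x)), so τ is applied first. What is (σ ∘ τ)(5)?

5

(σ ∘ τ)(5) = σ(τ(5)). τ(5) = 5, then σ(5) = 5. So (σ ∘ τ)(5) = 5.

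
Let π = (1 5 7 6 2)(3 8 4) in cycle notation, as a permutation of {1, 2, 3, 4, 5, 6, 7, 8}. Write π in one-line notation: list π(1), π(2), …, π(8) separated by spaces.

5 1 8 3 7 2 6 4

Each element maps to the next entry in its cycle (wrapping to the front): 1→5, 2→1, 3→8, 4→3, 5→7, 6→2, 7→6, 8→4.
So the one-line form is 5 1 8 3 7 2 6 4.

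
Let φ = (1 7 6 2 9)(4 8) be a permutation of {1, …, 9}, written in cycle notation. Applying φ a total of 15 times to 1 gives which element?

1 lies in the 5-cycle (1 7 6 2 9).
Powers repeat with period 5 on this cycle, and 15 mod 5 = 0, so φ^15(1) = φ^0(1).
So φ^15(1) = 1.

1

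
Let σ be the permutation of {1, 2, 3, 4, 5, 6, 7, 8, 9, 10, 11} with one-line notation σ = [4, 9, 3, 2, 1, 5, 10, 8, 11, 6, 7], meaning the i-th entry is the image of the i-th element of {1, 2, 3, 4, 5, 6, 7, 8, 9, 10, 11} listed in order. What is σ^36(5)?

Tracing 5 → 1 → … returns to 5 after 9 steps, so 5 lies in a 9-cycle (1, 4, 2, 9, 11, 7, 10, 6, 5).
Powers repeat with period 9 on this cycle, and 36 mod 9 = 0, so σ^36(5) = σ^0(5).
So σ^36(5) = 5.

5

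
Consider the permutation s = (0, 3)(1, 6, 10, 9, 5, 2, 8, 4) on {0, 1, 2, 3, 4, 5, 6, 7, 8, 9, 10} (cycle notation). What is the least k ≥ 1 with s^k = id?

The cycle type of s is (8, 2, 1).
The order is lcm(8, 2) = 8.

8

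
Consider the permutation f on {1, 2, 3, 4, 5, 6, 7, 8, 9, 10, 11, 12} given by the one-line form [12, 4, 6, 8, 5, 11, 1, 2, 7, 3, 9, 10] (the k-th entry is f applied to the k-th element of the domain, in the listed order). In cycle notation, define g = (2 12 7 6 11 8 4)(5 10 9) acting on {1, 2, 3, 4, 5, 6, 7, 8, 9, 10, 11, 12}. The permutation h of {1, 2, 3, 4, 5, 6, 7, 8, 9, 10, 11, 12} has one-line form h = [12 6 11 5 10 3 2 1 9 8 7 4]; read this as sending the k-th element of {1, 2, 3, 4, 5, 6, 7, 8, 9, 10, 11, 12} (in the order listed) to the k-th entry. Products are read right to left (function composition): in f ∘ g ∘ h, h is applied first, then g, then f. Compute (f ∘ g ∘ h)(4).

3

Chase 4: h(4) = 5; g(5) = 10; f(10) = 3. Hence (f ∘ g ∘ h)(4) = 3.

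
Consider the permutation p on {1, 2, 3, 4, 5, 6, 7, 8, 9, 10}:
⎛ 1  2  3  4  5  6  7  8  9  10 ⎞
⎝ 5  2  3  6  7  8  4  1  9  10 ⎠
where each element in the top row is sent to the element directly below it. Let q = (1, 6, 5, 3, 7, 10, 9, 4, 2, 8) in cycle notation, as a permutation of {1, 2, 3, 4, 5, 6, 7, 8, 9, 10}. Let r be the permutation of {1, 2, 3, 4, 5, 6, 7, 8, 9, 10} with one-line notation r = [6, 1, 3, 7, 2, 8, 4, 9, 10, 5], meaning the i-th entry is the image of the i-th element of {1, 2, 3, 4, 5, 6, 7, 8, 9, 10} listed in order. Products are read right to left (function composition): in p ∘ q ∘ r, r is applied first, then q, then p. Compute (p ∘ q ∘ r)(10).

3

Chase 10: r(10) = 5; q(5) = 3; p(3) = 3. Hence (p ∘ q ∘ r)(10) = 3.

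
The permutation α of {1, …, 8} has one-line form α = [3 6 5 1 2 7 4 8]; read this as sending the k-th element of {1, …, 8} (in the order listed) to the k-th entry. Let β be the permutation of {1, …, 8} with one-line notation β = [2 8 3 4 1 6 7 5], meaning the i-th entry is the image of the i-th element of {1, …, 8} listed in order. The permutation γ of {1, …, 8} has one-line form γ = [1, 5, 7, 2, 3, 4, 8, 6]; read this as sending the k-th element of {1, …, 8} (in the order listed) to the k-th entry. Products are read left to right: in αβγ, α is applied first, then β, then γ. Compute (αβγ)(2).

4

Apply the permutations in order: α(2) = 6, then β(6) = 6, then γ(6) = 4. So (αβγ)(2) = 4.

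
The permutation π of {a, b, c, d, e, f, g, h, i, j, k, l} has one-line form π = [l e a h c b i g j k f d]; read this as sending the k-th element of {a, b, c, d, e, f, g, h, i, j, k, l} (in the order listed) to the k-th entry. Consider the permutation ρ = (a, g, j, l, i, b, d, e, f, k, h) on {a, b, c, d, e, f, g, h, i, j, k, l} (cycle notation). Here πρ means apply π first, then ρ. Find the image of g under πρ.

π(g) = i, then ρ(i) = b; composing gives (πρ)(g) = b.

b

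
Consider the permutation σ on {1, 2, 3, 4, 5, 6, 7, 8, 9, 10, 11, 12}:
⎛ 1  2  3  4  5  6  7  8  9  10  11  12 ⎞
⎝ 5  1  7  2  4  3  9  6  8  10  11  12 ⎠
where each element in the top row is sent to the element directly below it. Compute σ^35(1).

2

Tracing 1 → 5 → … returns to 1 after 4 steps, so 1 lies in a 4-cycle (1, 5, 4, 2).
Since the cycle has length 4, σ^35 acts on it the same as σ^3 (35 mod 4 = 3).
Stepping 3 places around the cycle: 1 → 5 → 4 → 2.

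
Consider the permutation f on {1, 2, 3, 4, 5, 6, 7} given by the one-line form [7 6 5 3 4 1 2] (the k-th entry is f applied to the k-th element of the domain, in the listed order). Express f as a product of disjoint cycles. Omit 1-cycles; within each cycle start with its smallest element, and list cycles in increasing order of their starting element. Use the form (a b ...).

Iterating f from 1 gives 1 → 7 → 2 → 6 → 1; that is the 4-cycle (1 7 2 6).
Continuing from each remaining unvisited element yields (1 7 2 6)(3 5 4).

(1 7 2 6)(3 5 4)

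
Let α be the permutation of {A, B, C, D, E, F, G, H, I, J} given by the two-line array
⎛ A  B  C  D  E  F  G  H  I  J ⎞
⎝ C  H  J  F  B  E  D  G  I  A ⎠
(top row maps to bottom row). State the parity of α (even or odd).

In disjoint-cycle form the cycle lengths are 6, 3, 1.
A cycle is odd iff its length is even; α has 1 even-length cycle, so sgn(α) = (−1)^1 and α is odd.

odd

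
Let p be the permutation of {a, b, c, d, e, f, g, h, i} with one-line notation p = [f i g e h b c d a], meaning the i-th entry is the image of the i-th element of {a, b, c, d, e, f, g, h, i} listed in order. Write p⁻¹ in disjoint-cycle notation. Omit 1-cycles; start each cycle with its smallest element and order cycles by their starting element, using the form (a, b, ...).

The cycle decomposition of p is (a, f, b, i)(c, g)(d, e, h).
The inverse reverses every cycle; in canonical form, p⁻¹ = (a, i, b, f)(c, g)(d, h, e).

(a, i, b, f)(c, g)(d, h, e)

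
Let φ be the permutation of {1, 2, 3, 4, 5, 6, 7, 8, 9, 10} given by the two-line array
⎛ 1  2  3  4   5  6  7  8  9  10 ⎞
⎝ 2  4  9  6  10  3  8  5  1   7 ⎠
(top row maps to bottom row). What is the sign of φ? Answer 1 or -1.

In disjoint-cycle form the cycle lengths are 6, 4.
A cycle of length ℓ contributes ℓ−1 transpositions, so φ is a product of 5 + 3 = 8 transpositions — even.

1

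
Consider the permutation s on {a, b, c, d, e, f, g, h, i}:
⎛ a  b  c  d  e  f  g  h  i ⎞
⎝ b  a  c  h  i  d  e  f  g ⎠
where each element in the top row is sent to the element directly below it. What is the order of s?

Writing s as disjoint cycles, the cycle lengths are 3, 3, 2, 1.
Since disjoint cycles commute, ord(s) = lcm(3, 3, 2) = 6.

6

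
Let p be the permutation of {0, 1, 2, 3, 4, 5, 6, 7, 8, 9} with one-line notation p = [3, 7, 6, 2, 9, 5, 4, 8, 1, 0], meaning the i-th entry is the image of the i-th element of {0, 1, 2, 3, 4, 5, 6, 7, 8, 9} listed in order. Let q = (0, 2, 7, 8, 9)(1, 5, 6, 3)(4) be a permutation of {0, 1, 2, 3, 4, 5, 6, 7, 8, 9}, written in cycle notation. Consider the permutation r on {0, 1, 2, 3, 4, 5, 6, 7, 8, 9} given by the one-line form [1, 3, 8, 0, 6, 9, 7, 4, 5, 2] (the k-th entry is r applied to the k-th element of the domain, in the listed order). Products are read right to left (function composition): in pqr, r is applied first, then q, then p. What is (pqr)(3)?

6

Apply the permutations in order: r(3) = 0, then q(0) = 2, then p(2) = 6. So (pqr)(3) = 6.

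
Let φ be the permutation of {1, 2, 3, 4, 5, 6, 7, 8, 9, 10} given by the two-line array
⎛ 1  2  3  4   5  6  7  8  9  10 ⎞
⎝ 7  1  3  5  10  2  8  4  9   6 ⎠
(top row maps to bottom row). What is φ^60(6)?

Tracing 6 → 2 → … returns to 6 after 8 steps, so 6 lies in an 8-cycle (1, 7, 8, 4, 5, 10, 6, 2).
On an 8-cycle, φ^8 is the identity, so φ^60 = φ^4 there (60 ≡ 4 mod 8).
Stepping 4 places around the cycle: 6 → 2 → 1 → 7 → 8.

8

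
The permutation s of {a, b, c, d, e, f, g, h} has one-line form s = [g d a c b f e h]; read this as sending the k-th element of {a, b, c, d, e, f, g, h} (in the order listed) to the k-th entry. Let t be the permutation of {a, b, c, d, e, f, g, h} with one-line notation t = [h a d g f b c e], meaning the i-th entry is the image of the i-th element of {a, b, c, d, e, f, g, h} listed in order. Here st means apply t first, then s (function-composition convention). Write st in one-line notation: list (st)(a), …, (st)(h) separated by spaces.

h g c e f d a b

For each element, apply t then s: a → h → h; b → a → g; c → d → c; d → g → e; e → f → f; f → b → d; g → c → a; h → e → b.
So st in one-line form is h g c e f d a b.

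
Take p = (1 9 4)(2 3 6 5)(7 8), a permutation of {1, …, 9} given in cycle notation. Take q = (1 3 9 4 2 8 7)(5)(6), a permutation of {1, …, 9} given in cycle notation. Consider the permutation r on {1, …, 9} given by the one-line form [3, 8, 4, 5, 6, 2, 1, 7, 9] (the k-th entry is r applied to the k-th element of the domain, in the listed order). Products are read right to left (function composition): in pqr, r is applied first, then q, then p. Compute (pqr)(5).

5

Apply the permutations in order: r(5) = 6, then q(6) = 6, then p(6) = 5. So (pqr)(5) = 5.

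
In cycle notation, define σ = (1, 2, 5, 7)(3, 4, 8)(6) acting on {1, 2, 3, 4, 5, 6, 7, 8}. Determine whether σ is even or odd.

The cycle lengths are 4, 3, 1.
A cycle is odd iff its length is even; σ has 1 even-length cycle, so sgn(σ) = (−1)^1 and σ is odd.

odd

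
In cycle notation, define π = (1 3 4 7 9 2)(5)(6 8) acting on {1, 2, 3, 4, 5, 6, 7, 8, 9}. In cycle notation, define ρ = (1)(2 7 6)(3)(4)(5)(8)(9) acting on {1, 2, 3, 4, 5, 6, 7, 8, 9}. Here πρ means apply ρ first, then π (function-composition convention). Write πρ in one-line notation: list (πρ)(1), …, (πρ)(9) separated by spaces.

3 9 4 7 5 1 8 6 2

(πρ)(x) = π(ρ(x)). Computing each image: π(ρ(1)) = π(1) = 3, π(ρ(2)) = π(7) = 9, π(ρ(3)) = π(3) = 4, π(ρ(4)) = π(4) = 7, π(ρ(5)) = π(5) = 5, π(ρ(6)) = π(2) = 1, π(ρ(7)) = π(6) = 8, π(ρ(8)) = π(8) = 6, π(ρ(9)) = π(9) = 2.
Hence πρ = [3 9 4 7 5 1 8 6 2].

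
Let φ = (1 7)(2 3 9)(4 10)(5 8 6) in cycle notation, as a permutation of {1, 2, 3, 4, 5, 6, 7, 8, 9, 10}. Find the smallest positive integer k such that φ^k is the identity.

6

The disjoint cycles have lengths 3, 3, 2, 2.
Since disjoint cycles commute, ord(φ) = lcm(3, 3, 2, 2) = 6.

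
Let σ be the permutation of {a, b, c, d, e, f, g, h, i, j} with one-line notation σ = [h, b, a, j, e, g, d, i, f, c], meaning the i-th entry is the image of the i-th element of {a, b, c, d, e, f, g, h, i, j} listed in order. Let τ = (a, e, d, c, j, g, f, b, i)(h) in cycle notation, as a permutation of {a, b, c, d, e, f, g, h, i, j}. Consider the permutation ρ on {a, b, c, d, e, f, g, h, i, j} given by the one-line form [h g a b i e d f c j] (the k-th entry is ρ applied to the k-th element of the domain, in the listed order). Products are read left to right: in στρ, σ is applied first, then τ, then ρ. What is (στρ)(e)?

(στρ)(e) = ρ(τ(σ(e))). σ(e) = e, then τ(e) = d, then ρ(d) = b, so the result is b.

b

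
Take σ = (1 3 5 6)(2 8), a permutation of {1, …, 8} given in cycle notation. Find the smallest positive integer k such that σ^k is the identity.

The cycle type of σ is (4, 2, 1, 1).
Since disjoint cycles commute, ord(σ) = lcm(4, 2) = 4.

4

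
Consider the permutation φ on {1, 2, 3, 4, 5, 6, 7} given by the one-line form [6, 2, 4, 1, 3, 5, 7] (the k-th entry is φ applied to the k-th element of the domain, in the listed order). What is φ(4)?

4 is element number 4 of the domain, and entry number 4 of the one-line form is 1, so φ(4) = 1.

1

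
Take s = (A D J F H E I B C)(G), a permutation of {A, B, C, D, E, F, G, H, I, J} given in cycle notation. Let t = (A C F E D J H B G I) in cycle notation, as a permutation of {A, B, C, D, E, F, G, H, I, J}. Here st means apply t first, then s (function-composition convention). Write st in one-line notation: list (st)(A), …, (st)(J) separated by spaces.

A G H F J I B C D E

For each element, apply t then s: A → C → A; B → G → G; C → F → H; D → J → F; E → D → J; F → E → I; G → I → B; H → B → C; I → A → D; J → H → E.
So st in one-line form is A G H F J I B C D E.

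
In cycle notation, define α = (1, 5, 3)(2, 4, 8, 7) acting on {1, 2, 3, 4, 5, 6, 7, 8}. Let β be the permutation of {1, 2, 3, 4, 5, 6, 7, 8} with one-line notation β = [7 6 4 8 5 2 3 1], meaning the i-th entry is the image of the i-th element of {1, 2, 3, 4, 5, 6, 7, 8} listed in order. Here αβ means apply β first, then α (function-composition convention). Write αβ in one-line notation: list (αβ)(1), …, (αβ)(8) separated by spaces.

2 6 8 7 3 4 1 5

For each element, apply β then α: 1 → 7 → 2; 2 → 6 → 6; 3 → 4 → 8; 4 → 8 → 7; 5 → 5 → 3; 6 → 2 → 4; 7 → 3 → 1; 8 → 1 → 5.
Collecting the images, αβ = [2 6 8 7 3 4 1 5].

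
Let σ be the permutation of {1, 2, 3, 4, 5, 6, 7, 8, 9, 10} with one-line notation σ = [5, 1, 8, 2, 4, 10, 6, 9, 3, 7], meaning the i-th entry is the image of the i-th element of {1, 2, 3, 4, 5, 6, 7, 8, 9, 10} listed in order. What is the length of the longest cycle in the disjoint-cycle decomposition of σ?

Decomposing into disjoint cycles gives (1, 5, 4, 2)(3, 8, 9)(6, 10, 7); the longest has length 4.

4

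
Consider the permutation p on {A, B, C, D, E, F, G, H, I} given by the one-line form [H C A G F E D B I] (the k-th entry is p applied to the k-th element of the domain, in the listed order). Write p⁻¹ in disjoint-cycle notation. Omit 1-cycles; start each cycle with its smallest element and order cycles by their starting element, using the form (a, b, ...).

(A, C, B, H)(D, G)(E, F)

The cycle decomposition of p is (A, H, B, C)(D, G)(E, F).
Reversing each cycle (and rotating so the smallest element leads) gives p⁻¹ = (A, C, B, H)(D, G)(E, F).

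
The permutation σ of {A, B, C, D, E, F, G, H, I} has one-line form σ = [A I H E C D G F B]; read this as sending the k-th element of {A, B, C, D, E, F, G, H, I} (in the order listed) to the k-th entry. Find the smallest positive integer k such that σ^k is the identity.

10

Writing σ as disjoint cycles, the cycle lengths are 5, 2, 1, 1.
Since disjoint cycles commute, ord(σ) = lcm(5, 2) = 10.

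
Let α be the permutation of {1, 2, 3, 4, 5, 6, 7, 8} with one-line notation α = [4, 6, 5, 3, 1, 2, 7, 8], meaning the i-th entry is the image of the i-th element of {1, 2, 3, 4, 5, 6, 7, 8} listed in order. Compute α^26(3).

1

Tracing 3 → 5 → … returns to 3 after 4 steps, so 3 lies in a 4-cycle (1, 4, 3, 5).
Powers repeat with period 4 on this cycle, and 26 mod 4 = 2, so α^26(3) = α^2(3).
Advancing 2 steps from 3: 3 → 5 → 1.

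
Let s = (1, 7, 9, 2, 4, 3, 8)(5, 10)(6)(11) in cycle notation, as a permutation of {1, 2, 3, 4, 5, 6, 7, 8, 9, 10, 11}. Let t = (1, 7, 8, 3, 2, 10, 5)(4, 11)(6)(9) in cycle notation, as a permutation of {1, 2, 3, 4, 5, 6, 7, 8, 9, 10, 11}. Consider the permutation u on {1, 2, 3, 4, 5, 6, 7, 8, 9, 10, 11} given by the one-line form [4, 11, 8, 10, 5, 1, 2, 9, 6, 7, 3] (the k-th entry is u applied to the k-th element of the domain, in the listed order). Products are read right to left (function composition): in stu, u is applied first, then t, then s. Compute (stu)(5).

7

Chase 5: u(5) = 5; t(5) = 1; s(1) = 7. Hence (stu)(5) = 7.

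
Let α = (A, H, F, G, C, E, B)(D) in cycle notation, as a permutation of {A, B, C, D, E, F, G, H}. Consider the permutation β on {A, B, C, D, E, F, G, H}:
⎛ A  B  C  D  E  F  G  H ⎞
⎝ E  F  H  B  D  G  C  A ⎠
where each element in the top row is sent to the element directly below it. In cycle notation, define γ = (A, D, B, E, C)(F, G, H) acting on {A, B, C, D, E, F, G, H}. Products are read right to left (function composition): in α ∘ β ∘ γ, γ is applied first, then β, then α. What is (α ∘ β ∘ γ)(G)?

H

Chase G: γ(G) = H; β(H) = A; α(A) = H. Hence (α ∘ β ∘ γ)(G) = H.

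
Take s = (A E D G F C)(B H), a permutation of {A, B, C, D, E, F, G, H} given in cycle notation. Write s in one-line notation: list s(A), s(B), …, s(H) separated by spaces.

E H A G D C F B

Reading each image from the cycles: A→E, B→H, C→A, D→G, E→D, F→C, G→F, H→B.
Listing these in domain order gives E H A G D C F B.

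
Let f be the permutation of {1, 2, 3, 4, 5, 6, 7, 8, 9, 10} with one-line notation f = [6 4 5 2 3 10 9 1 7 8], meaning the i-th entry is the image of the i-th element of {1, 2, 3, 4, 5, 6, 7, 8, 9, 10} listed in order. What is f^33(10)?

8

Tracing 10 → 8 → … returns to 10 after 4 steps, so 10 lies in a 4-cycle (1 6 10 8).
Powers repeat with period 4 on this cycle, and 33 mod 4 = 1, so f^33(10) = f^1(10).
Advancing 1 step from 10: 10 → 8.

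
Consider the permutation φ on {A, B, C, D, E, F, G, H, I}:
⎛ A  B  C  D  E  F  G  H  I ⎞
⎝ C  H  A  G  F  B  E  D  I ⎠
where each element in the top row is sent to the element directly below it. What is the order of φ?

Decomposing into disjoint cycles gives cycle lengths 6, 2, 1.
The order of φ is the least common multiple of its cycle lengths: lcm(6, 2) = 6.

6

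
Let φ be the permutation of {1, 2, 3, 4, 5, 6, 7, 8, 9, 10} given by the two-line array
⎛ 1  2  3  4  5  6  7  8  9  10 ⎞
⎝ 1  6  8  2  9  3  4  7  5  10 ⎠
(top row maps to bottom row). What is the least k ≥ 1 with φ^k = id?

The disjoint-cycle form of φ has cycle lengths 6, 2, 1, 1.
Since disjoint cycles commute, ord(φ) = lcm(6, 2) = 6.

6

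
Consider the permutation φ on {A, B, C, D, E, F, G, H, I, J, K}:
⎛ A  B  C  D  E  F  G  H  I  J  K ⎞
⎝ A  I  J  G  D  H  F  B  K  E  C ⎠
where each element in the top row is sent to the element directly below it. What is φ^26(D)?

Tracing D → G → … returns to D after 10 steps, so D lies in a 10-cycle (B, I, K, C, J, E, D, G, F, H).
Powers repeat with period 10 on this cycle, and 26 mod 10 = 6, so φ^26(D) = φ^6(D).
Stepping 6 places around the cycle: D → G → F → H → B → I → K.

K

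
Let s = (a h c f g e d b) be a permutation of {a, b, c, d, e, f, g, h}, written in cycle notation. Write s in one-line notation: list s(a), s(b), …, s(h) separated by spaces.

Reading each image from the cycles: a→h, b→a, c→f, d→b, e→d, f→g, g→e, h→c.
Listing these in domain order gives h a f b d g e c.

h a f b d g e c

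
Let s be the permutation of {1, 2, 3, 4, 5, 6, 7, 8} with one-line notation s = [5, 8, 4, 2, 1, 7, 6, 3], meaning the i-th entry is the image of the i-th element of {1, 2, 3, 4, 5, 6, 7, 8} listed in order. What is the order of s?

4

Writing s as disjoint cycles, the cycle lengths are 4, 2, 2.
The order of s is the least common multiple of its cycle lengths: lcm(4, 2, 2) = 4.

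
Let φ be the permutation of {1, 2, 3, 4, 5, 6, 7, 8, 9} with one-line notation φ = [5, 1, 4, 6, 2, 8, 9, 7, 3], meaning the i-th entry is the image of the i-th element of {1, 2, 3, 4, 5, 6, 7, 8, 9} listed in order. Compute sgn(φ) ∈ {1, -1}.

-1

In disjoint-cycle form the cycle lengths are 6, 3.
A cycle of length ℓ contributes ℓ−1 transpositions, so φ is a product of 5 + 2 = 7 transpositions — odd.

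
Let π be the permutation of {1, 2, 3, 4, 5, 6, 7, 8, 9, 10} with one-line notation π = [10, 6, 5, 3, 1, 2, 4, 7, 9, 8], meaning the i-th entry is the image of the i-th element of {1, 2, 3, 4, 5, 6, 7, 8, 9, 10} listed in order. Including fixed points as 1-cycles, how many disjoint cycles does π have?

The cycle decomposition is (1 10 8 7 4 3 5)(2 6)(9), which has 3 cycles (counting 1-cycles).

3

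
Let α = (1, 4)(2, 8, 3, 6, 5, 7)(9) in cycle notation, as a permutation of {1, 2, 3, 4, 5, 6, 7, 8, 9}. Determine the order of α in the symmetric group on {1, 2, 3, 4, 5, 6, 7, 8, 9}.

The disjoint cycles have lengths 6, 2, 1.
The order of α is the least common multiple of its cycle lengths: lcm(6, 2) = 6.

6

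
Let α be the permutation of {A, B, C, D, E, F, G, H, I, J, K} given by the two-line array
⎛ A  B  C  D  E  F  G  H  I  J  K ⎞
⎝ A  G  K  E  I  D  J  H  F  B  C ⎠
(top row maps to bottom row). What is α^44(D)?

Tracing D → E → … returns to D after 4 steps, so D lies in a 4-cycle (D E I F).
Powers repeat with period 4 on this cycle, and 44 mod 4 = 0, so α^44(D) = α^0(D).
So α^44(D) = D.

D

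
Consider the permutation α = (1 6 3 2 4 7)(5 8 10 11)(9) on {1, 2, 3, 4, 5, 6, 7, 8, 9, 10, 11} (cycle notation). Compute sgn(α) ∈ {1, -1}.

The cycle lengths are 6, 4, 1.
A cycle is odd iff its length is even; α has 2 even-length cycles, so sgn(α) = (−1)^2 and α is even.

1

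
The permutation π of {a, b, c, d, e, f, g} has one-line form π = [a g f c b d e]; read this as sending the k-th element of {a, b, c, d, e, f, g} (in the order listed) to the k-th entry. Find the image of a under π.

a

a is element number 1 of the domain, and entry number 1 of the one-line form is a, so π(a) = a.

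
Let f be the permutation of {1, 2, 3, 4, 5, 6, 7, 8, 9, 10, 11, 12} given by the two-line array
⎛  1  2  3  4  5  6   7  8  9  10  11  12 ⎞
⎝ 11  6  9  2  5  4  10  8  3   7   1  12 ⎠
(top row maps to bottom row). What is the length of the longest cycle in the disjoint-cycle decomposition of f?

3

Decomposing into disjoint cycles gives (1 11)(2 6 4)(3 9)(7 10); the longest has length 3.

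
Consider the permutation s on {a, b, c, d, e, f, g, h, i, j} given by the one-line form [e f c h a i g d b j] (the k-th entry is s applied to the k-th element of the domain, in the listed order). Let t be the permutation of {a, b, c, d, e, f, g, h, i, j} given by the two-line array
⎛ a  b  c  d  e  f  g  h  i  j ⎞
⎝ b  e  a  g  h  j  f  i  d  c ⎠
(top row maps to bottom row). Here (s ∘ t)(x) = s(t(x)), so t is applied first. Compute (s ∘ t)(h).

b

t(h) = i, then s(i) = b; composing gives (s ∘ t)(h) = b.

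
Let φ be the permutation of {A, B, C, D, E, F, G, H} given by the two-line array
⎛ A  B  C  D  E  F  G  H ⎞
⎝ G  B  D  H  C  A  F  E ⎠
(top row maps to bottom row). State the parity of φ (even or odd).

In disjoint-cycle form the cycle lengths are 4, 3, 1.
A cycle is odd iff its length is even; φ has 1 even-length cycle, so sgn(φ) = (−1)^1 and φ is odd.

odd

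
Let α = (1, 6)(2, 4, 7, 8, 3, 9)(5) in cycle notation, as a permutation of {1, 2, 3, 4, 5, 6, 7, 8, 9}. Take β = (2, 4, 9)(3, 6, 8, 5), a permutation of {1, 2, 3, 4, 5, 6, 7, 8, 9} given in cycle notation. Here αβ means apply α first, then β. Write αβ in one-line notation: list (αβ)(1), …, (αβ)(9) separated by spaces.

For each element, apply α then β: 1 → 6 → 8; 2 → 4 → 9; 3 → 9 → 2; 4 → 7 → 7; 5 → 5 → 3; 6 → 1 → 1; 7 → 8 → 5; 8 → 3 → 6; 9 → 2 → 4.
Collecting the images, αβ = [8 9 2 7 3 1 5 6 4].

8 9 2 7 3 1 5 6 4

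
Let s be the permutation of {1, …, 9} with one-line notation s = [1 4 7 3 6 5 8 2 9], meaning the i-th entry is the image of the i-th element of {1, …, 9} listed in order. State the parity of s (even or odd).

In disjoint-cycle form the cycle lengths are 5, 2, 1, 1.
A cycle is odd iff its length is even; s has 1 even-length cycle, so sgn(s) = (−1)^1 and s is odd.

odd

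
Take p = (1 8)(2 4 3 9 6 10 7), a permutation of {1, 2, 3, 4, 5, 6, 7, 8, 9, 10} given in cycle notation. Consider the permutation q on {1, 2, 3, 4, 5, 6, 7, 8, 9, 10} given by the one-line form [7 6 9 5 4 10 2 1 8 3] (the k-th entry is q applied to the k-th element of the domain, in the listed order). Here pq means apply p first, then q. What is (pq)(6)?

3

(pq)(6) = q(p(6)). p(6) = 10, then q(10) = 3. So (pq)(6) = 3.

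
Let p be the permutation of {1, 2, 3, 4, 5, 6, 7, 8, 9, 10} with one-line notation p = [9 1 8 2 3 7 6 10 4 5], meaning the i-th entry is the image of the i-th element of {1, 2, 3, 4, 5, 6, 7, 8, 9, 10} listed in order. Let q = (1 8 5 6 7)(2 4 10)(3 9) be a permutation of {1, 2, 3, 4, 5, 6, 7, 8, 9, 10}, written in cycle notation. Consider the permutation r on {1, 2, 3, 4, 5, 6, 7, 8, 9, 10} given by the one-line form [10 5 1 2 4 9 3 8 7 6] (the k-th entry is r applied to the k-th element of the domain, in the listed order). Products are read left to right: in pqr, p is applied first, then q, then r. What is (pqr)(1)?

Apply the permutations in order: p(1) = 9, then q(9) = 3, then r(3) = 1. So (pqr)(1) = 1.

1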